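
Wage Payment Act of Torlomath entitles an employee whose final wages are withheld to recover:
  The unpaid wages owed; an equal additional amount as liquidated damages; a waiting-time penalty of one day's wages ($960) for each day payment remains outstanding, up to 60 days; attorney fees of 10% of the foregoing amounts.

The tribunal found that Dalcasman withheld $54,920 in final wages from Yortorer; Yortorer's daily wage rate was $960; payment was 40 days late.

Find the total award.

Total award: $163,064

Liquidated damages (equal amount): $54,920
Penalty days: min(40, 60) = 40
Waiting-time penalty: 40 × $960 = $38,400
Subtotal: $54,920 + $54,920 + $38,400 = $148,240
Attorney fees: 10% of $148,240 = $14,824
Total award: $148,240 + $14,824 = $163,064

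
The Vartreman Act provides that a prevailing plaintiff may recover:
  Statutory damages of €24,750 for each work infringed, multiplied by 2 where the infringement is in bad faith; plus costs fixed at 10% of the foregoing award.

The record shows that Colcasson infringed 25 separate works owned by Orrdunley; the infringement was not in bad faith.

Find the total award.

Statutory damages: 25 × €24,750 = €618,750
Infringement not in bad faith: no ×2 enhancement.
Costs: 10% of €618,750 = €61,875
Award plus costs: €618,750 + €61,875 = €680,625

€680,625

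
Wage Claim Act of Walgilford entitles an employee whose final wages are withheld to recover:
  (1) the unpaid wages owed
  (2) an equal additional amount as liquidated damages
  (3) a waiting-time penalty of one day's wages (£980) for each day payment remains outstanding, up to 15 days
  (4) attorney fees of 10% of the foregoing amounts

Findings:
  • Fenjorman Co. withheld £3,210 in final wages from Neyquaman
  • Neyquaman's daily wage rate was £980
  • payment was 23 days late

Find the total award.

£23,232

Liquidated damages (equal amount): £3,210
Penalty days: min(23, 15) = 15
Waiting-time penalty: 15 × £980 = £14,700
Subtotal: £3,210 + £3,210 + £14,700 = £21,120
Attorney fees: 10% of £21,120 = £2,112
Total award: £21,120 + £2,112 = £23,232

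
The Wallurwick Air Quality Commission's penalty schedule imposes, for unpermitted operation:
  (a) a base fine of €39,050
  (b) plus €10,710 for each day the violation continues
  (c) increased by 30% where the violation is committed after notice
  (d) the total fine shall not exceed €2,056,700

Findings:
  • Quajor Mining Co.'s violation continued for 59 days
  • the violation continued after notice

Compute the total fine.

Per-day component: 59 × €10,710 = €631,890
Base plus per-day: €39,050 + €631,890 = €670,940
Enhancement: 30% of €670,940 = €201,282
Enhanced fine: €670,940 + €201,282 = €872,222
Cap at €2,056,700: €872,222 is within the cap, no reduction.

€872,222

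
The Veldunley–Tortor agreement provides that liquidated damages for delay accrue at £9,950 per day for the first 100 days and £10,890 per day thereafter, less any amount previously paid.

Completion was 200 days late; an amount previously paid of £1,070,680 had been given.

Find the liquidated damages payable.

First 100 days: 100 × £9,950 = £995,000
Remaining days: (200 − 100) × £10,890 = £1,089,000
Accrued per-day damages: £995,000 + £1,089,000 = £2,084,000
Less amount previously paid: £2,084,000 − £1,070,680 = £1,013,320

Liquidated damages: £1,013,320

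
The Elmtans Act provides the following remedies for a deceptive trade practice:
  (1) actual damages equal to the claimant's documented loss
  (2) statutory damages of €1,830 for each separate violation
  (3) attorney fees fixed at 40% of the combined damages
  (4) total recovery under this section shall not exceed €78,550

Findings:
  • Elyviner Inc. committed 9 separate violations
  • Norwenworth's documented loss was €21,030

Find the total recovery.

€52,500

Statutory damages: 9 × €1,830 = €16,470
Combined damages: €21,030 + €16,470 = €37,500
Attorney fees: 40% of €37,500 = €15,000
Total before cap: €37,500 + €15,000 = €52,500
Cap at €78,550: €52,500 is within the cap, no reduction.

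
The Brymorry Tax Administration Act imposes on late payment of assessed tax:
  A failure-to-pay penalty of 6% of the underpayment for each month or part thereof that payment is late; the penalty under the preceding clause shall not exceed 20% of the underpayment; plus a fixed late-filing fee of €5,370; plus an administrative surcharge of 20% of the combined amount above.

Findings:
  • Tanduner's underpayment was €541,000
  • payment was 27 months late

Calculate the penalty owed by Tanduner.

Accrued rate: 6% × 27 = 162%, capped at 20% → 20%
Failure-to-pay penalty: 20% of €541,000 = €108,200
Penalty before surcharge: €108,200 + €5,370 = €113,570
Administrative surcharge: 20% of €113,570 = €22,714
Total penalty: €113,570 + €22,714 = €136,284

€136,284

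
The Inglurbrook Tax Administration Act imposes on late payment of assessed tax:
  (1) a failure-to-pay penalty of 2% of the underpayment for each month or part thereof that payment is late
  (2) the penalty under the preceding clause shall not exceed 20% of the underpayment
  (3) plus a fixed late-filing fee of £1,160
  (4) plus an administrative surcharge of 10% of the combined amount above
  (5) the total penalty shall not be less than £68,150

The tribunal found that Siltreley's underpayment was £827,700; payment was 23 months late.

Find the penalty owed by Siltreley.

Accrued rate: 2% × 23 = 46%, capped at 20% → 20%
Failure-to-pay penalty: 20% of £827,700 = £165,540
Penalty before surcharge: £165,540 + £1,160 = £166,700
Administrative surcharge: 10% of £166,700 = £16,670
Total penalty: £166,700 + £16,670 = £183,370
Minimum £68,150: £183,370 meets the minimum, no increase.

Penalty: £183,370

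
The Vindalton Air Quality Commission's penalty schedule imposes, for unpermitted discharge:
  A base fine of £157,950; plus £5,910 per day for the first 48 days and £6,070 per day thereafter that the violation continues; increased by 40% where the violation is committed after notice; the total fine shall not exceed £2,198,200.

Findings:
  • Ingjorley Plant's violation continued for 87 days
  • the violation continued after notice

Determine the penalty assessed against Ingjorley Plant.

First 48 days: 48 × £5,910 = £283,680
Remaining days: (87 − 48) × £6,070 = £236,730
Per-day component: £283,680 + £236,730 = £520,410
Base plus per-day: £157,950 + £520,410 = £678,360
Enhancement: 40% of £678,360 = £271,344
Enhanced fine: £678,360 + £271,344 = £949,704
Cap at £2,198,200: £949,704 is within the cap, no reduction.

£949,704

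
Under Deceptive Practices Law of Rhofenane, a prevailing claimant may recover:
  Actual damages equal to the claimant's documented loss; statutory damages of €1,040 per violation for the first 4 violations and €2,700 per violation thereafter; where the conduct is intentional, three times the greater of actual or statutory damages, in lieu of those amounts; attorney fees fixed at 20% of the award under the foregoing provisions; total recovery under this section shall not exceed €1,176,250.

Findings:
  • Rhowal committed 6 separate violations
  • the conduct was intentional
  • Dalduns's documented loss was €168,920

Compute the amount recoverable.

First 4 violations: 4 × €1,040 = €4,160
Remaining violations: (6 − 4) × €2,700 = €5,400
Statutory damages: €4,160 + €5,400 = €9,560
Greater of actual damages (€168,920) or statutory damages (€9,560): €168,920
Trebled: 3 × €168,920 = €506,760
Attorney fees: 20% of €506,760 = €101,352
Total before cap: €506,760 + €101,352 = €608,112
Cap at €1,176,250: €608,112 is within the cap, no reduction.

€608,112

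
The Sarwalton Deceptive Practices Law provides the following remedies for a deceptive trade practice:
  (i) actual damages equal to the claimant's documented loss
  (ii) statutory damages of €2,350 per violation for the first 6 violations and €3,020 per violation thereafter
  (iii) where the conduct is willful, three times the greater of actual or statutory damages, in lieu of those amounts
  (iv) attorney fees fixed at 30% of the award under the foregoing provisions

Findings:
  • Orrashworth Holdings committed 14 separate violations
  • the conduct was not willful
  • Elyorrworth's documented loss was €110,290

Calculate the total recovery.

First 6 violations: 6 × €2,350 = €14,100
Remaining violations: (14 − 6) × €3,020 = €24,160
Statutory damages: €14,100 + €24,160 = €38,260
Conduct not willful: the in-lieu enhancement does not apply.
Actual plus statutory damages: €110,290 + €38,260 = €148,550
Attorney fees: 30% of €148,550 = €44,565
Total recovery: €148,550 + €44,565 = €193,115

€193,115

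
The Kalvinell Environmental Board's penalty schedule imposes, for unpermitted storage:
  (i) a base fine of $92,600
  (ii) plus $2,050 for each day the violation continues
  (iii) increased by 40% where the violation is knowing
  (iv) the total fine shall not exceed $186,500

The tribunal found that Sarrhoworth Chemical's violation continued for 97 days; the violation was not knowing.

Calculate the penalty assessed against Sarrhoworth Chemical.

Per-day component: 97 × $2,050 = $198,850
Base plus per-day: $92,600 + $198,850 = $291,450
The violation was not knowing: no 40% increase.
Cap at $186,500: $291,450 exceeds the cap → $186,500

$186,500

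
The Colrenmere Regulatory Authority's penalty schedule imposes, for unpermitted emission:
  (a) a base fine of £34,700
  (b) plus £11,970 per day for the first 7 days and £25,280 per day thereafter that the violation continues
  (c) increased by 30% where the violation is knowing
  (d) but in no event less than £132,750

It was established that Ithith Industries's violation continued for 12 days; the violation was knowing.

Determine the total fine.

First 7 days: 7 × £11,970 = £83,790
Remaining days: (12 − 7) × £25,280 = £126,400
Per-day component: £83,790 + £126,400 = £210,190
Base plus per-day: £34,700 + £210,190 = £244,890
Enhancement: 30% of £244,890 = £73,467
Enhanced fine: £244,890 + £73,467 = £318,357
Minimum £132,750: £318,357 meets the minimum, no increase.

£318,357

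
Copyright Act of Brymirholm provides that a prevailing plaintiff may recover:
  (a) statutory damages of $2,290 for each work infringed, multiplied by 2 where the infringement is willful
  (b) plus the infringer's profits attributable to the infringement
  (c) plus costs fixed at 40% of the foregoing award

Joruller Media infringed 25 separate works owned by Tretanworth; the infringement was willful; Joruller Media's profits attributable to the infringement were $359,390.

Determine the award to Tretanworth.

Statutory damages: 25 × $2,290 = $57,250
Doubled: 2 × $57,250 = $114,500
Combined award: $114,500 + $359,390 = $473,890
Costs: 40% of $473,890 = $189,556
Award plus costs: $473,890 + $189,556 = $663,446

$663,446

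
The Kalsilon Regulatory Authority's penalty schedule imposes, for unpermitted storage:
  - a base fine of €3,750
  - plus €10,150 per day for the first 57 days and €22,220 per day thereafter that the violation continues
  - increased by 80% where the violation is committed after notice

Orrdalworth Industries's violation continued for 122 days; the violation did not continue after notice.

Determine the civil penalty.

Civil penalty: €2,026,600

First 57 days: 57 × €10,150 = €578,550
Remaining days: (122 − 57) × €22,220 = €1,444,300
Per-day component: €578,550 + €1,444,300 = €2,022,850
Base plus per-day: €3,750 + €2,022,850 = €2,026,600
The violation did not continue after notice: no 80% increase.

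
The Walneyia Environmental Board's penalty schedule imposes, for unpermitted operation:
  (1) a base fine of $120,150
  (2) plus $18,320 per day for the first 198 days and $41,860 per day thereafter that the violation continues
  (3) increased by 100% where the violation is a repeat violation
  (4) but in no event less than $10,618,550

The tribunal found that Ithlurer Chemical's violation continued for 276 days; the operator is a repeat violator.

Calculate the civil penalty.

First 198 days: 198 × $18,320 = $3,627,360
Remaining days: (276 − 198) × $41,860 = $3,265,080
Per-day component: $3,627,360 + $3,265,080 = $6,892,440
Base plus per-day: $120,150 + $6,892,440 = $7,012,590
Enhancement: 100% of $7,012,590 = $7,012,590
Enhanced fine: $7,012,590 + $7,012,590 = $14,025,180
Minimum $10,618,550: $14,025,180 meets the minimum, no increase.

$14,025,180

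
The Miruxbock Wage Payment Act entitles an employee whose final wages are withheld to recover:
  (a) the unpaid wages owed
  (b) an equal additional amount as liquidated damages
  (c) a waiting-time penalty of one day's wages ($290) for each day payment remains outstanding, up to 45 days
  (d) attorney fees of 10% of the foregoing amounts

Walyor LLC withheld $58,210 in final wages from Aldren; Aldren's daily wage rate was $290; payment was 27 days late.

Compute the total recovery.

Liquidated damages (equal amount): $58,210
Penalty days: min(27, 45) = 27
Waiting-time penalty: 27 × $290 = $7,830
Subtotal: $58,210 + $58,210 + $7,830 = $124,250
Attorney fees: 10% of $124,250 = $12,425
Total award: $124,250 + $12,425 = $136,675

$136,675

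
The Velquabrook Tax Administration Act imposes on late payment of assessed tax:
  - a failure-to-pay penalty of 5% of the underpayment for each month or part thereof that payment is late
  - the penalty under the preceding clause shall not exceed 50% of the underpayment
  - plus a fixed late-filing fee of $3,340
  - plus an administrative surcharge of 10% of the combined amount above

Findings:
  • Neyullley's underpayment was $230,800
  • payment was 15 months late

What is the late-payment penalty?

$130,614

Accrued rate: 5% × 15 = 75%, capped at 50% → 50%
Failure-to-pay penalty: 50% of $230,800 = $115,400
Penalty before surcharge: $115,400 + $3,340 = $118,740
Administrative surcharge: 10% of $118,740 = $11,874
Total penalty: $118,740 + $11,874 = $130,614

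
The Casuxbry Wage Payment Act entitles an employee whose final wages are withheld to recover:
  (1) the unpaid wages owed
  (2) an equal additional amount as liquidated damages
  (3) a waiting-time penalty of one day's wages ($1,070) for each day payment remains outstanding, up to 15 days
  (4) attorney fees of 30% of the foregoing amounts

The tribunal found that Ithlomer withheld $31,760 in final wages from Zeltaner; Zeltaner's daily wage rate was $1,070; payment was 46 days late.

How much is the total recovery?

$103,441

Liquidated damages (equal amount): $31,760
Penalty days: min(46, 15) = 15
Waiting-time penalty: 15 × $1,070 = $16,050
Subtotal: $31,760 + $31,760 + $16,050 = $79,570
Attorney fees: 30% of $79,570 = $23,871
Total award: $79,570 + $23,871 = $103,441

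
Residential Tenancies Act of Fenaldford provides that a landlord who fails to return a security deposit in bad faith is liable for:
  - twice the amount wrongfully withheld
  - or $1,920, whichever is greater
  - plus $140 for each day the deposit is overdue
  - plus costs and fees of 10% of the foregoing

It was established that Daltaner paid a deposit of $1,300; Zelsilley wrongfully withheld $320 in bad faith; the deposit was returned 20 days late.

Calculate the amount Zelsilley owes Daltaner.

Recovery: $5,192

Doubled: 2 × $320 = $640
Minimum $1,920: $640 is below the minimum → $1,920
Late-return penalty: 20 × $140 = $2,800
Damages plus late penalty: $1,920 + $2,800 = $4,720
Costs and fees: 10% of $4,720 = $472
Total recovery: $4,720 + $472 = $5,192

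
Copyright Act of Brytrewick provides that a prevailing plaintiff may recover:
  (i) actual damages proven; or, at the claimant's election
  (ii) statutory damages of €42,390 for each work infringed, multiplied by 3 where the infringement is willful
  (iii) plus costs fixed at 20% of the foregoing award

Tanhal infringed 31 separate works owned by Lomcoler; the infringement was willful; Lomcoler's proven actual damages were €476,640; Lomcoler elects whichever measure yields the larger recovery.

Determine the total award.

Statutory damages: 31 × €42,390 = €1,314,090
Trebled: 3 × €1,314,090 = €3,942,270
Greater of actual damages (€476,640) or enhanced statutory damages (€3,942,270): €3,942,270
Costs: 20% of €3,942,270 = €788,454
Award plus costs: €3,942,270 + €788,454 = €4,730,724

Award: €4,730,724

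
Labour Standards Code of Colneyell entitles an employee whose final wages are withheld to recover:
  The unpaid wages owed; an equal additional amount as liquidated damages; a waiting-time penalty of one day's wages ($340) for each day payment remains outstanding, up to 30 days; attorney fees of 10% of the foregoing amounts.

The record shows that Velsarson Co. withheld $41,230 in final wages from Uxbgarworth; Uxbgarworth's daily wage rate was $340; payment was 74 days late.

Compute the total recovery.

Liquidated damages (equal amount): $41,230
Penalty days: min(74, 30) = 30
Waiting-time penalty: 30 × $340 = $10,200
Subtotal: $41,230 + $41,230 + $10,200 = $92,660
Attorney fees: 10% of $92,660 = $9,266
Total award: $92,660 + $9,266 = $101,926

$101,926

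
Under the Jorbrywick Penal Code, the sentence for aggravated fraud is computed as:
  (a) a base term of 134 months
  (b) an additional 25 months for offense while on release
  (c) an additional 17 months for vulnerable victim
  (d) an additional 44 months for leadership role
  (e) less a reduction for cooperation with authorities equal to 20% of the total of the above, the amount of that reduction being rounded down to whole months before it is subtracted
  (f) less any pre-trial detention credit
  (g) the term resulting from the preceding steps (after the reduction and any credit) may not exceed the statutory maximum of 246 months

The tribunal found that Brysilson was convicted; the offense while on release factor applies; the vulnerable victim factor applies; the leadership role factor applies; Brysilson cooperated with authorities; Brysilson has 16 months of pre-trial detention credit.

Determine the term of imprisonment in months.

Offense while on release enhancement: +25 months
Vulnerable victim enhancement: +17 months
Leadership role enhancement: +44 months
Adjusted term: 134 months + 25 months + 17 months + 44 months = 220 months
Cooperation with authorities reduction: 20% of 220 months = 44 months (rounded down)
After reduction: 220 − 44 = 176 months
Less pre-trial detention credit: 176 months − 16 months = 160 months
Cap at 246 months: 160 months is within the cap, no reduction.

160 months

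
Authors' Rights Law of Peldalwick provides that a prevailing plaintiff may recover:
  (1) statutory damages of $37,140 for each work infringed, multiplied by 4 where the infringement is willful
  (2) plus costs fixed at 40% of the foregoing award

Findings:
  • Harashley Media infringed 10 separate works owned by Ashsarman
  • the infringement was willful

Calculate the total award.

Statutory damages: 10 × $37,140 = $371,400
Multiplied by 4: 4 × $371,400 = $1,485,600
Costs: 40% of $1,485,600 = $594,240
Award plus costs: $1,485,600 + $594,240 = $2,079,840

$2,079,840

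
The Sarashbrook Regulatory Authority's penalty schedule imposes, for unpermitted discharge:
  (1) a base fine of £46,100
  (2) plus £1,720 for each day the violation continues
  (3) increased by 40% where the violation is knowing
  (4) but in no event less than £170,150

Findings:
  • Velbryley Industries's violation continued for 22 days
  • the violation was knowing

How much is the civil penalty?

£170,150

Per-day component: 22 × £1,720 = £37,840
Base plus per-day: £46,100 + £37,840 = £83,940
Enhancement: 40% of £83,940 = £33,576
Enhanced fine: £83,940 + £33,576 = £117,516
Minimum £170,150: £117,516 is below the minimum → £170,150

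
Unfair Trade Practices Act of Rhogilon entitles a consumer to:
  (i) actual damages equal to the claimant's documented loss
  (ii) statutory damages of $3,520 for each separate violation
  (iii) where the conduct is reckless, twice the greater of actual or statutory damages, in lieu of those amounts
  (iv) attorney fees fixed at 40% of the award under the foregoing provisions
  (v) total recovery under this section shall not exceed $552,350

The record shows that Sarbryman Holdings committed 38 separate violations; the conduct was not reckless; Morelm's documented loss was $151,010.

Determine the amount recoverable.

$398,678

Statutory damages: 38 × $3,520 = $133,760
Conduct not reckless: the in-lieu enhancement does not apply.
Actual plus statutory damages: $151,010 + $133,760 = $284,770
Attorney fees: 40% of $284,770 = $113,908
Total before cap: $284,770 + $113,908 = $398,678
Cap at $552,350: $398,678 is within the cap, no reduction.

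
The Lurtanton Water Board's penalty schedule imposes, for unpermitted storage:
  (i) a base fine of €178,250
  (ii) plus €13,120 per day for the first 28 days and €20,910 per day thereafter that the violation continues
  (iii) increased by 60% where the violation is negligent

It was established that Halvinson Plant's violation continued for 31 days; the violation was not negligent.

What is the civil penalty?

First 28 days: 28 × €13,120 = €367,360
Remaining days: (31 − 28) × €20,910 = €62,730
Per-day component: €367,360 + €62,730 = €430,090
Base plus per-day: €178,250 + €430,090 = €608,340
The violation was not negligent: no 60% increase.

€608,340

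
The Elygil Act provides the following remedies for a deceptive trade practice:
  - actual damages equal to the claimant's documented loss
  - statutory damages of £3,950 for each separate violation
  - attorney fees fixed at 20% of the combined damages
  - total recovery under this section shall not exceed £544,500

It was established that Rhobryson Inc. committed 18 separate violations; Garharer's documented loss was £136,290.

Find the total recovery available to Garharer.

Statutory damages: 18 × £3,950 = £71,100
Combined damages: £136,290 + £71,100 = £207,390
Attorney fees: 20% of £207,390 = £41,478
Total before cap: £207,390 + £41,478 = £248,868
Cap at £544,500: £248,868 is within the cap, no reduction.

£248,868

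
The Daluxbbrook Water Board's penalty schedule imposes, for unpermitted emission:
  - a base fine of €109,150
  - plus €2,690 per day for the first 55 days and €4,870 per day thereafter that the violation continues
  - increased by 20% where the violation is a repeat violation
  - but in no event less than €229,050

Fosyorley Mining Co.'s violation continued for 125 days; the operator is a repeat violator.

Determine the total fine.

First 55 days: 55 × €2,690 = €147,950
Remaining days: (125 − 55) × €4,870 = €340,900
Per-day component: €147,950 + €340,900 = €488,850
Base plus per-day: €109,150 + €488,850 = €598,000
Enhancement: 20% of €598,000 = €119,600
Enhanced fine: €598,000 + €119,600 = €717,600
Minimum €229,050: €717,600 meets the minimum, no increase.

€717,600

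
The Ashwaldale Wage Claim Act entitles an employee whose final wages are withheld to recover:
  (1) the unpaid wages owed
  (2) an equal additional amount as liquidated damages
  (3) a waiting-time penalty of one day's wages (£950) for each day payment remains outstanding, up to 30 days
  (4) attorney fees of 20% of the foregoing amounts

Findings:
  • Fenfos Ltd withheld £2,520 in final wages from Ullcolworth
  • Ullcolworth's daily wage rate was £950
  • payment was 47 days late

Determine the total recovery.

Liquidated damages (equal amount): £2,520
Penalty days: min(47, 30) = 30
Waiting-time penalty: 30 × £950 = £28,500
Subtotal: £2,520 + £2,520 + £28,500 = £33,540
Attorney fees: 20% of £33,540 = £6,708
Total award: £33,540 + £6,708 = £40,248

£40,248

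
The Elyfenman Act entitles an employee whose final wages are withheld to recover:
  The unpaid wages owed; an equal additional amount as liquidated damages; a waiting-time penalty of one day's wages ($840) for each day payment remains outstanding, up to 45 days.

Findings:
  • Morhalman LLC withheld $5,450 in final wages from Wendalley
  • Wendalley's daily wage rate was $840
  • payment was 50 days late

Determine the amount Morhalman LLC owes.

Liquidated damages (equal amount): $5,450
Penalty days: min(50, 45) = 45
Waiting-time penalty: 45 × $840 = $37,800
Total award: $5,450 + $5,450 + $37,800 = $48,700

$48,700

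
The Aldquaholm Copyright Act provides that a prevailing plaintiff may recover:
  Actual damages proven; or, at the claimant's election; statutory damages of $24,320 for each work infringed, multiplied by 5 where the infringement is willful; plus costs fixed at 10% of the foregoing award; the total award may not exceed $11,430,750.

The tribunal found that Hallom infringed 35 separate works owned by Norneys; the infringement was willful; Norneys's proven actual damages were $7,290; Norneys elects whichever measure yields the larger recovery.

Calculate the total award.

Statutory damages: 35 × $24,320 = $851,200
Multiplied by 5: 5 × $851,200 = $4,256,000
Greater of actual damages ($7,290) or enhanced statutory damages ($4,256,000): $4,256,000
Costs: 10% of $4,256,000 = $425,600
Award plus costs: $4,256,000 + $425,600 = $4,681,600
Cap at $11,430,750: $4,681,600 is within the cap, no reduction.

Award: $4,681,600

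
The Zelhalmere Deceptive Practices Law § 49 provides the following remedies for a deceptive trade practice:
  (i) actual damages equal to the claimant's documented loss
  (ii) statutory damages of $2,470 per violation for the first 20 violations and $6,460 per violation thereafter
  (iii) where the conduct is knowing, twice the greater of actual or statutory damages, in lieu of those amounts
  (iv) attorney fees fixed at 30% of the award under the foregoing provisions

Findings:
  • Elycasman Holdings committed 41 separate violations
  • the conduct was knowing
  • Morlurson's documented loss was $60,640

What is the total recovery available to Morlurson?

First 20 violations: 20 × $2,470 = $49,400
Remaining violations: (41 − 20) × $6,460 = $135,660
Statutory damages: $49,400 + $135,660 = $185,060
Greater of actual damages ($60,640) or statutory damages ($185,060): $185,060
Doubled: 2 × $185,060 = $370,120
Attorney fees: 30% of $370,120 = $111,036
Total recovery: $370,120 + $111,036 = $481,156

$481,156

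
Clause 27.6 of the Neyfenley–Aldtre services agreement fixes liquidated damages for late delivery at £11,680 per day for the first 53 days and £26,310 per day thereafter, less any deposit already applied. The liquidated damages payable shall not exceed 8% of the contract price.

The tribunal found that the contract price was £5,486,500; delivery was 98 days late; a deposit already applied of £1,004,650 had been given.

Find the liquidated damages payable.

First 53 days: 53 × £11,680 = £619,040
Remaining days: (98 − 53) × £26,310 = £1,183,950
Accrued per-day damages: £619,040 + £1,183,950 = £1,802,990
Less deposit already applied: £1,802,990 − £1,004,650 = £798,340
Cap: 8% of £5,486,500 = £438,920
Cap at £438,920: £798,340 exceeds the cap → £438,920

£438,920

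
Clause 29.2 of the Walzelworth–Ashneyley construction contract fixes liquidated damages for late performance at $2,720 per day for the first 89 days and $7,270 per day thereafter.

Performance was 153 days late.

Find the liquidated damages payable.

Liquidated damages: $707,360

First 89 days: 89 × $2,720 = $242,080
Remaining days: (153 − 89) × $7,270 = $465,280
Accrued per-day damages: $242,080 + $465,280 = $707,360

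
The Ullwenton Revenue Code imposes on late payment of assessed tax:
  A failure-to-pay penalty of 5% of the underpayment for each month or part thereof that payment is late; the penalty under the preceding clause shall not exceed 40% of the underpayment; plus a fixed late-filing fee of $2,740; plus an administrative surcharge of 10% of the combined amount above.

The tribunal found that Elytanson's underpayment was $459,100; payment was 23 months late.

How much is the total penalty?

$205,018

Accrued rate: 5% × 23 = 115%, capped at 40% → 40%
Failure-to-pay penalty: 40% of $459,100 = $183,640
Penalty before surcharge: $183,640 + $2,740 = $186,380
Administrative surcharge: 10% of $186,380 = $18,638
Total penalty: $186,380 + $18,638 = $205,018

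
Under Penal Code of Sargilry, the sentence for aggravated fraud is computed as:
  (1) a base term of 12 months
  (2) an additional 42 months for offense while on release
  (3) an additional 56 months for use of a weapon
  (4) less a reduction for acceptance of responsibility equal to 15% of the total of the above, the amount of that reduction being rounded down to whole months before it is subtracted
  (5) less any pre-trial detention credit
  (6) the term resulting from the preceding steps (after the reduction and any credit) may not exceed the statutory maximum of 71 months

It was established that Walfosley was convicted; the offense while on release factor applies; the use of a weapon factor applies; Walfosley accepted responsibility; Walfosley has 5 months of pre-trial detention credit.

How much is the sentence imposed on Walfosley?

Offense while on release enhancement: +42 months
Use of a weapon enhancement: +56 months
Adjusted term: 12 months + 42 months + 56 months = 110 months
Acceptance of responsibility reduction: 15% of 110 months = 16 months (rounded down)
After reduction: 110 − 16 = 94 months
Less pre-trial detention credit: 94 months − 5 months = 89 months
Cap at 71 months: 89 months exceeds the cap → 71 months

Sentence: 71 months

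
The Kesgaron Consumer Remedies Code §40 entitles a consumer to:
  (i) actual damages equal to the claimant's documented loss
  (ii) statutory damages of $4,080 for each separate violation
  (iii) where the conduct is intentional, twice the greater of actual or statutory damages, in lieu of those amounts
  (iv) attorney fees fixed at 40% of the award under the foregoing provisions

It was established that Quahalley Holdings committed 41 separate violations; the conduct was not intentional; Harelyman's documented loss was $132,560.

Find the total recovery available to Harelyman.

$419,776

Statutory damages: 41 × $4,080 = $167,280
Conduct not intentional: the in-lieu enhancement does not apply.
Actual plus statutory damages: $132,560 + $167,280 = $299,840
Attorney fees: 40% of $299,840 = $119,936
Total recovery: $299,840 + $119,936 = $419,776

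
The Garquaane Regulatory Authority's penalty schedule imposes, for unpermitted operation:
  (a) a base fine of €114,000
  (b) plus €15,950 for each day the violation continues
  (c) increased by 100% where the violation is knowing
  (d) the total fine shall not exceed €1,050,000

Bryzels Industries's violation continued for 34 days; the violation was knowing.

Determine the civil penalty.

Per-day component: 34 × €15,950 = €542,300
Base plus per-day: €114,000 + €542,300 = €656,300
Enhancement: 100% of €656,300 = €656,300
Enhanced fine: €656,300 + €656,300 = €1,312,600
Cap at €1,050,000: €1,312,600 exceeds the cap → €1,050,000

€1,050,000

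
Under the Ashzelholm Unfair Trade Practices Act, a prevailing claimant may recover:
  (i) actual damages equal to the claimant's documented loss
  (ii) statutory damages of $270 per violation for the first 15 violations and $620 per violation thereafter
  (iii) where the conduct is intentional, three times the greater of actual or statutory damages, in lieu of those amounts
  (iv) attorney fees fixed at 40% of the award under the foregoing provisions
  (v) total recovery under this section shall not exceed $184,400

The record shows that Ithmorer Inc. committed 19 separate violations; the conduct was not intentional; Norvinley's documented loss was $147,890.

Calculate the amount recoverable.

$184,400

First 15 violations: 15 × $270 = $4,050
Remaining violations: (19 − 15) × $620 = $2,480
Statutory damages: $4,050 + $2,480 = $6,530
Conduct not intentional: the in-lieu enhancement does not apply.
Actual plus statutory damages: $147,890 + $6,530 = $154,420
Attorney fees: 40% of $154,420 = $61,768
Total before cap: $154,420 + $61,768 = $216,188
Cap at $184,400: $216,188 exceeds the cap → $184,400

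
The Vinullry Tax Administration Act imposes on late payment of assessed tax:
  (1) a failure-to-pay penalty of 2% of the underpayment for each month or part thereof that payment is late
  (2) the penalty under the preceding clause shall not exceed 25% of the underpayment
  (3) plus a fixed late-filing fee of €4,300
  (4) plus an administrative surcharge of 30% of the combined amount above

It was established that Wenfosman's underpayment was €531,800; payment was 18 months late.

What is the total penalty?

Penalty: €178,425

Accrued rate: 2% × 18 = 36%, capped at 25% → 25%
Failure-to-pay penalty: 25% of €531,800 = €132,950
Penalty before surcharge: €132,950 + €4,300 = €137,250
Administrative surcharge: 30% of €137,250 = €41,175
Total penalty: €137,250 + €41,175 = €178,425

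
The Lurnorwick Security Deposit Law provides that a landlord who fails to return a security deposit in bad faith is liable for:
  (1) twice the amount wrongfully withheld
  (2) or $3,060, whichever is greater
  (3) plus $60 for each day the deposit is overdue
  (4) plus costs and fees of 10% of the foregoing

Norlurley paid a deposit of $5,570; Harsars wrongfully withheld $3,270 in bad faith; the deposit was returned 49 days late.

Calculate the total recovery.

Recovery: $10,428

Doubled: 2 × $3,270 = $6,540
Minimum $3,060: $6,540 meets the minimum, no increase.
Late-return penalty: 49 × $60 = $2,940
Damages plus late penalty: $6,540 + $2,940 = $9,480
Costs and fees: 10% of $9,480 = $948
Total recovery: $9,480 + $948 = $10,428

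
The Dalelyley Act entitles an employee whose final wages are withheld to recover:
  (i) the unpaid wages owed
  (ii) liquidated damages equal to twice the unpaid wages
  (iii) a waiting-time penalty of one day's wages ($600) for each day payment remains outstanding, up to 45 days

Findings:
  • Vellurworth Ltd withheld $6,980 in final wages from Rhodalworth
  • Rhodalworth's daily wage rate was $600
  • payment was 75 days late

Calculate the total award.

$47,940

Doubled: 2 × $6,980 = $13,960
Penalty days: min(75, 45) = 45
Waiting-time penalty: 45 × $600 = $27,000
Total award: $6,980 + $13,960 + $27,000 = $47,940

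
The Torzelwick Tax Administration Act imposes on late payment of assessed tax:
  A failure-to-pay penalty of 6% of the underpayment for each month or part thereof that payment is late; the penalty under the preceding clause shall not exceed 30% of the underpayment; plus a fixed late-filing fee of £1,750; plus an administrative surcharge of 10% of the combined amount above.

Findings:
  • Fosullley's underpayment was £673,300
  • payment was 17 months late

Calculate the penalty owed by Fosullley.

Accrued rate: 6% × 17 = 102%, capped at 30% → 30%
Failure-to-pay penalty: 30% of £673,300 = £201,990
Penalty before surcharge: £201,990 + £1,750 = £203,740
Administrative surcharge: 10% of £203,740 = £20,374
Total penalty: £203,740 + £20,374 = £224,114

£224,114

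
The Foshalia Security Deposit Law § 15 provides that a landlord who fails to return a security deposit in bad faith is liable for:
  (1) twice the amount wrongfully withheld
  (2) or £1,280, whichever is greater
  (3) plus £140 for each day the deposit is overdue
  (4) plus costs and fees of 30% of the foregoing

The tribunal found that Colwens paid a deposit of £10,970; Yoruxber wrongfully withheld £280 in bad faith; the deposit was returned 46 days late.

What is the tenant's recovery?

Doubled: 2 × £280 = £560
Minimum £1,280: £560 is below the minimum → £1,280
Late-return penalty: 46 × £140 = £6,440
Damages plus late penalty: £1,280 + £6,440 = £7,720
Costs and fees: 30% of £7,720 = £2,316
Total recovery: £7,720 + £2,316 = £10,036

Recovery: £10,036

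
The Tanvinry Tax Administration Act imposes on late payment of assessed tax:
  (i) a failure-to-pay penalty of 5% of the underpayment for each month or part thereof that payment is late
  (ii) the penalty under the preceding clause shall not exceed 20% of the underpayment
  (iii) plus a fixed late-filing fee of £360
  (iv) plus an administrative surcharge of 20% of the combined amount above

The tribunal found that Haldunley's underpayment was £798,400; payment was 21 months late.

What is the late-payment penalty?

Accrued rate: 5% × 21 = 105%, capped at 20% → 20%
Failure-to-pay penalty: 20% of £798,400 = £159,680
Penalty before surcharge: £159,680 + £360 = £160,040
Administrative surcharge: 20% of £160,040 = £32,008
Total penalty: £160,040 + £32,008 = £192,048

£192,048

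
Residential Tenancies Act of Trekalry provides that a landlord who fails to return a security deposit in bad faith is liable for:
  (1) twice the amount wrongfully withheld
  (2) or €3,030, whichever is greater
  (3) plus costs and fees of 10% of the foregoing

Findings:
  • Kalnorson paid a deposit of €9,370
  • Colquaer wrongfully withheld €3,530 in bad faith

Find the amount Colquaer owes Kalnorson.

€7,766

Doubled: 2 × €3,530 = €7,060
Minimum €3,030: €7,060 meets the minimum, no increase.
Costs and fees: 10% of €7,060 = €706
Total recovery: €7,060 + €706 = €7,766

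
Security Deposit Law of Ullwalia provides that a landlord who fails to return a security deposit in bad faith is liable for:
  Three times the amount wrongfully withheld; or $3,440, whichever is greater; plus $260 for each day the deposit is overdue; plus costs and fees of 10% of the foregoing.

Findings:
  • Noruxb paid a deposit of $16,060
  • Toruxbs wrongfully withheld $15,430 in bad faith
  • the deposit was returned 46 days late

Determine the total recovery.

$64,075

Trebled: 3 × $15,430 = $46,290
Minimum $3,440: $46,290 meets the minimum, no increase.
Late-return penalty: 46 × $260 = $11,960
Damages plus late penalty: $46,290 + $11,960 = $58,250
Costs and fees: 10% of $58,250 = $5,825
Total recovery: $58,250 + $5,825 = $64,075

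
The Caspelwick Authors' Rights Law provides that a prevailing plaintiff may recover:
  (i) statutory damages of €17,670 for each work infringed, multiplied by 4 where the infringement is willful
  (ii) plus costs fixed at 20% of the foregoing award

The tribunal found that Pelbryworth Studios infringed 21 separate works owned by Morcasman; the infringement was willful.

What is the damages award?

Statutory damages: 21 × €17,670 = €371,070
Multiplied by 4: 4 × €371,070 = €1,484,280
Costs: 20% of €1,484,280 = €296,856
Award plus costs: €1,484,280 + €296,856 = €1,781,136

€1,781,136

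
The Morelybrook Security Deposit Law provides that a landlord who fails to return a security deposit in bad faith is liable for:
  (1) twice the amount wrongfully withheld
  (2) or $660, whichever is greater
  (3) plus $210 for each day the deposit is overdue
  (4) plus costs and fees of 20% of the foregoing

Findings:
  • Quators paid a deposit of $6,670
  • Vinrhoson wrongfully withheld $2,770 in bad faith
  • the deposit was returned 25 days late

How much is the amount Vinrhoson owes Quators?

Doubled: 2 × $2,770 = $5,540
Minimum $660: $5,540 meets the minimum, no increase.
Late-return penalty: 25 × $210 = $5,250
Damages plus late penalty: $5,540 + $5,250 = $10,790
Costs and fees: 20% of $10,790 = $2,158
Total recovery: $10,790 + $2,158 = $12,948

$12,948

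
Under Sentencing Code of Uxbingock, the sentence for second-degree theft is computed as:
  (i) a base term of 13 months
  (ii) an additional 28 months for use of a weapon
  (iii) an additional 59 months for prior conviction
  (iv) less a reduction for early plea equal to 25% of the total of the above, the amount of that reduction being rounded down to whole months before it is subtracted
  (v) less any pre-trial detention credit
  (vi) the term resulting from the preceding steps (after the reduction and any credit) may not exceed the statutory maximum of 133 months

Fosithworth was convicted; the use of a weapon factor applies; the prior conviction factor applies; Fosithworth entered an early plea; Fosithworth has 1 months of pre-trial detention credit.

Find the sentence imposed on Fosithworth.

Use of a weapon enhancement: +28 months
Prior conviction enhancement: +59 months
Adjusted term: 13 months + 28 months + 59 months = 100 months
Early plea reduction: 25% of 100 months = 25 months (rounded down)
After reduction: 100 − 25 = 75 months
Less pre-trial detention credit: 75 months − 1 months = 74 months
Cap at 133 months: 74 months is within the cap, no reduction.

Sentence: 74 months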